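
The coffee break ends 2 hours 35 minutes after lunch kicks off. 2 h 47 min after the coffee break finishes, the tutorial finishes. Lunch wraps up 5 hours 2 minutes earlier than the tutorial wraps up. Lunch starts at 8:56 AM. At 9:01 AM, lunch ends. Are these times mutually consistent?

No

The coffee break ends at 8:56 AM + 155 min = 11:31 AM.
The tutorial ends at 11:31 AM + 167 min = 2:18 PM.
Lunch ends at 2:18 PM − 302 min = 9:16 AM.
But lunch is also said to end at 9:01 AM — a 15-minute conflict.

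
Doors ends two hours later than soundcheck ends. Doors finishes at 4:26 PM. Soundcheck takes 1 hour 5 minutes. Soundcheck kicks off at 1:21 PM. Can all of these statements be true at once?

Yes

Soundcheck ends at 1:21 PM + 65 min = 2:26 PM.
Doors ends at 2:26 PM + 120 min = 4:26 PM.
That matches the stated 4:26 PM, so the schedule is consistent.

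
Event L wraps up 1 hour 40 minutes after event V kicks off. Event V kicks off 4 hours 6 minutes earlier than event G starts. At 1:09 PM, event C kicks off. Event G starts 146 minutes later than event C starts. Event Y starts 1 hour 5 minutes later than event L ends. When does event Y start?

2:14 PM

Event G starts at 1:09 PM + 146 min = 3:35 PM.
Event V starts at 3:35 PM − 246 min = 11:29 AM.
Event L ends at 11:29 AM + 100 min = 1:09 PM.
Event Y starts at 1:09 PM + 65 min = 2:14 PM.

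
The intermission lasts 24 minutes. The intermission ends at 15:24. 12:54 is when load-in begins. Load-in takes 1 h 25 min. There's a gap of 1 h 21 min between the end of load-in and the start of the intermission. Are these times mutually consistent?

No

Load-in ends at 12:54 + 85 min = 14:19.
The intermission starts at 14:19 + 81 min = 15:40.
The intermission ends at 15:40 + 24 min = 16:04.
But the intermission is also said to end at 15:24 — a 40-minute conflict.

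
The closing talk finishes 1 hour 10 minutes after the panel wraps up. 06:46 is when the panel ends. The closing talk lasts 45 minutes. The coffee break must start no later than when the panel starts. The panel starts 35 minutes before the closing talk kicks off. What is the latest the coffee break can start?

06:36

The closing talk ends at 06:46 + 70 min = 07:56.
The closing talk starts at 07:56 − 45 min = 07:11.
The panel starts at 07:11 − 35 min = 06:36.
The coffee break is bounded by the panel, so the latest it can start is 06:36.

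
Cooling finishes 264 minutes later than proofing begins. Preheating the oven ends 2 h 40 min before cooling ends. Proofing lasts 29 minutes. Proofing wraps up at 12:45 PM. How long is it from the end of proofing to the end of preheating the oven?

Proofing starts at 12:45 PM − 29 min = 12:16 PM.
Cooling ends at 12:16 PM + 264 min = 4:40 PM.
Preheating the oven ends at 4:40 PM − 160 min = 2:00 PM.
From 12:45 PM to 2:00 PM is 1 hour 15 minutes.

1 hour 15 minutes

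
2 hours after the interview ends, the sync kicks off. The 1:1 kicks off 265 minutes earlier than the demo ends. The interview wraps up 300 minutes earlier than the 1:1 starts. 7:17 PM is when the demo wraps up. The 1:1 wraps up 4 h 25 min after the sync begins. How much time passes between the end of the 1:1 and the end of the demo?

The 1:1 starts at 7:17 PM − 265 min = 2:52 PM.
The interview ends at 2:52 PM − 300 min = 9:52 AM.
The sync starts at 9:52 AM + 120 min = 11:52 AM.
The 1:1 ends at 11:52 AM + 265 min = 4:17 PM.
From 4:17 PM to 7:17 PM is 3 hours.

3 hours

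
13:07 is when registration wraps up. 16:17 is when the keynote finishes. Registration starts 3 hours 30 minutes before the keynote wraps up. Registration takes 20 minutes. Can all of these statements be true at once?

Registration starts at 16:17 − 210 min = 12:47.
Registration ends at 12:47 + 20 min = 13:07.
That matches the stated 13:07, so the schedule is consistent.

Yes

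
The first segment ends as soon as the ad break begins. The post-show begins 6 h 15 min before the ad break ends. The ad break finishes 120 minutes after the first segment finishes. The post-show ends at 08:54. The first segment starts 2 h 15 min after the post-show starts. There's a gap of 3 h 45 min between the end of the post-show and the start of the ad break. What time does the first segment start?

The ad break starts at 08:54 + 225 min = 12:39.
So the first segment ends at 12:39.
The ad break ends at 12:39 + 120 min = 14:39.
The post-show starts at 14:39 − 375 min = 08:24.
The first segment starts at 08:24 + 135 min = 10:39.

10:39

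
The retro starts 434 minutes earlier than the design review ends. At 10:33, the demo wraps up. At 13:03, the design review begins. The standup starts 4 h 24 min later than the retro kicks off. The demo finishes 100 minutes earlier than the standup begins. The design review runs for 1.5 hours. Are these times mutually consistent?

The design review ends at 13:03 + 90 min = 14:33.
The retro starts at 14:33 − 434 min = 07:19.
The standup starts at 07:19 + 264 min = 11:43.
The demo ends at 11:43 − 100 min = 10:03.
But the demo is also said to end at 10:33 — a 30-minute conflict.

No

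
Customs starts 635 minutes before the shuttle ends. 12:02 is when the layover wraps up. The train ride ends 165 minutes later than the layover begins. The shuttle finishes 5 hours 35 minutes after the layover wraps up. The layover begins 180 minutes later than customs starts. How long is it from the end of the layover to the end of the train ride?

The shuttle ends at 12:02 + 335 min = 17:37.
Customs starts at 17:37 − 635 min = 07:02.
The layover starts at 07:02 + 180 min = 10:02.
The train ride ends at 10:02 + 165 min = 12:47.
From 12:02 to 12:47 is 45 minutes.

45 minutes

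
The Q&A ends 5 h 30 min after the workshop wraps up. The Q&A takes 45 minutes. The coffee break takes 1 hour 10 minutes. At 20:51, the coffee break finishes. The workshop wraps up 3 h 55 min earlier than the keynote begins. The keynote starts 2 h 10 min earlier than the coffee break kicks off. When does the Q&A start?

18:21

The coffee break starts at 20:51 − 70 min = 19:41.
The keynote starts at 19:41 − 130 min = 17:31.
The workshop ends at 17:31 − 235 min = 13:36.
The Q&A ends at 13:36 + 330 min = 19:06.
The Q&A starts at 19:06 − 45 min = 18:21.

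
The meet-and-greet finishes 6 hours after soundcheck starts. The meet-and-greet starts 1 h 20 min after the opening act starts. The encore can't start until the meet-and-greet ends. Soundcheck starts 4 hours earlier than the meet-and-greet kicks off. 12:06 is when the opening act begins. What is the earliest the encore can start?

The meet-and-greet starts at 12:06 + 80 min = 13:26.
Soundcheck starts at 13:26 − 240 min = 09:26.
The meet-and-greet ends at 09:26 + 360 min = 15:26.
The encore is bounded by the meet-and-greet, so the earliest it can start is 15:26.

15:26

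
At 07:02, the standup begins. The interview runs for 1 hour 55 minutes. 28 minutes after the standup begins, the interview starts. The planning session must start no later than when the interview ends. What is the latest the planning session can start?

The interview starts at 07:02 + 28 min = 07:30.
The interview ends at 07:30 + 115 min = 09:25.
The planning session is bounded by the interview, so the latest it can start is 09:25.

09:25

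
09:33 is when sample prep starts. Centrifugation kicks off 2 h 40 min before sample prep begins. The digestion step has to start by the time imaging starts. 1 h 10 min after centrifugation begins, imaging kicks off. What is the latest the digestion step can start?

08:03

Centrifugation starts at 09:33 − 160 min = 06:53.
Imaging starts at 06:53 + 70 min = 08:03.
The digestion step is bounded by imaging, so the latest it can start is 08:03.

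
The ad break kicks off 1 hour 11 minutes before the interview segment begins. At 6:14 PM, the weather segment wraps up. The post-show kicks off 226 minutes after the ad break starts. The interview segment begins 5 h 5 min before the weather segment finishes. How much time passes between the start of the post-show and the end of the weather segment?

The interview segment starts at 6:14 PM − 305 min = 1:09 PM.
The ad break starts at 1:09 PM − 71 min = 11:58 AM.
The post-show starts at 11:58 AM + 226 min = 3:44 PM.
From 3:44 PM to 6:14 PM is 2 hours 30 minutes.

2 hours 30 minutes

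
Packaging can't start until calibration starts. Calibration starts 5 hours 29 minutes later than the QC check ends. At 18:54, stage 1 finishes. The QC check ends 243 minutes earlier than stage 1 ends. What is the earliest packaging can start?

The QC check ends at 18:54 − 243 min = 14:51.
Calibration starts at 14:51 + 329 min = 20:20.
Packaging is bounded by calibration, so the earliest it can start is 20:20.

20:20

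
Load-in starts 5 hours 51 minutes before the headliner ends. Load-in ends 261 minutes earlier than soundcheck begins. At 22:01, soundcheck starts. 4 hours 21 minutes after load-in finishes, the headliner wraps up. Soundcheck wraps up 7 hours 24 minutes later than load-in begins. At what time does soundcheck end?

Load-in ends at 22:01 − 261 min = 17:40.
The headliner ends at 17:40 + 261 min = 22:01.
Load-in starts at 22:01 − 351 min = 16:10.
Soundcheck ends at 16:10 + 444 min = 23:34.

23:34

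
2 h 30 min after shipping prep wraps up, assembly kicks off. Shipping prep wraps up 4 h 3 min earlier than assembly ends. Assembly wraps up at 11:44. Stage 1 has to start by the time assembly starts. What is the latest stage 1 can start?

Shipping prep ends at 11:44 − 243 min = 07:41.
Assembly starts at 07:41 + 150 min = 10:11.
Stage 1 is bounded by assembly, so the latest it can start is 10:11.

10:11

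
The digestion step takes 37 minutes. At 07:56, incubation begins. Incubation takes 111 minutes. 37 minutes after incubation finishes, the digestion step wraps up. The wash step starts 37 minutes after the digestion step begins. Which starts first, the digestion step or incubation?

incubation

Incubation ends at 07:56 + 111 min = 09:47.
The digestion step ends at 09:47 + 37 min = 10:24.
The digestion step starts at 10:24 − 37 min = 09:47.
The digestion step starts at 09:47 and incubation starts at 07:56, so incubation is first.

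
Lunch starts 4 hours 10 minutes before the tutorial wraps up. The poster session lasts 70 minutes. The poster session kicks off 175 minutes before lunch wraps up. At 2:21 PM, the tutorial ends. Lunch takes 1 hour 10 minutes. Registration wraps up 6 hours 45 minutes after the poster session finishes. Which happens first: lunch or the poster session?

the poster session

Lunch starts at 2:21 PM − 250 min = 10:11 AM.
Lunch ends at 10:11 AM + 70 min = 11:21 AM.
The poster session starts at 11:21 AM − 175 min = 8:26 AM.
Lunch starts at 10:11 AM and the poster session starts at 8:26 AM, so the poster session is first.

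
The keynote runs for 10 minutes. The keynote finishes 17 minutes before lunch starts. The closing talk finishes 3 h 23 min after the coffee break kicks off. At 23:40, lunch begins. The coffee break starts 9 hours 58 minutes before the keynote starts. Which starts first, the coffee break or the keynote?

the coffee break

The keynote ends at 23:40 − 17 min = 23:23.
The keynote starts at 23:23 − 10 min = 23:13.
The coffee break starts at 23:13 − 598 min = 13:15.
The coffee break starts at 13:15 and the keynote starts at 23:13, so the coffee break is first.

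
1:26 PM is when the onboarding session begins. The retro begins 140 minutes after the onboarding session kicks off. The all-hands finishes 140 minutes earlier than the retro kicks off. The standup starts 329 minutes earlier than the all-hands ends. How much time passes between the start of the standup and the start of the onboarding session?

The retro starts at 1:26 PM + 140 min = 3:46 PM.
The all-hands ends at 3:46 PM − 140 min = 1:26 PM.
The standup starts at 1:26 PM − 329 min = 7:57 AM.
From 7:57 AM to 1:26 PM is 5 h 29 min.

5 h 29 min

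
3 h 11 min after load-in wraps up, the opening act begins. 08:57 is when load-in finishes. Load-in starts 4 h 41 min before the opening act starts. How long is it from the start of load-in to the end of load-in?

90 minutes

The opening act starts at 08:57 + 191 min = 12:08.
Load-in starts at 12:08 − 281 min = 07:27.
From 07:27 to 08:57 is 90 minutes.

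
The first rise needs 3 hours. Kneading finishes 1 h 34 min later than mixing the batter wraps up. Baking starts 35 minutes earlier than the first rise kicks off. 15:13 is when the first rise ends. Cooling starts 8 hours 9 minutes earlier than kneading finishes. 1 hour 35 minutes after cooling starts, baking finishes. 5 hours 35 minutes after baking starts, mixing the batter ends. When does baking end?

The first rise starts at 15:13 − 180 min = 12:13.
Baking starts at 12:13 − 35 min = 11:38.
Mixing the batter ends at 11:38 + 335 min = 17:13.
Kneading ends at 17:13 + 94 min = 18:47.
Cooling starts at 18:47 − 489 min = 10:38.
Baking ends at 10:38 + 95 min = 12:13.

12:13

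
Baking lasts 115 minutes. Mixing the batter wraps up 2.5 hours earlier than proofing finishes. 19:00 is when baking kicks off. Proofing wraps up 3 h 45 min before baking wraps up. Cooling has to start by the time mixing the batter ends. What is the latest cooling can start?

14:40

Baking ends at 19:00 + 115 min = 20:55.
Proofing ends at 20:55 − 225 min = 17:10.
Mixing the batter ends at 17:10 − 150 min = 14:40.
Cooling is bounded by mixing the batter, so the latest it can start is 14:40.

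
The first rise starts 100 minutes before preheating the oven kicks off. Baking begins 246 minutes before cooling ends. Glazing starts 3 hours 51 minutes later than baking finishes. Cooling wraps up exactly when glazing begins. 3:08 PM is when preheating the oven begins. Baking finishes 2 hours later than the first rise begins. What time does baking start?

The first rise starts at 3:08 PM − 100 min = 1:28 PM.
Baking ends at 1:28 PM + 120 min = 3:28 PM.
Glazing starts at 3:28 PM + 231 min = 7:19 PM.
So cooling ends at 7:19 PM.
Baking starts at 7:19 PM − 246 min = 3:13 PM.

3:13 PM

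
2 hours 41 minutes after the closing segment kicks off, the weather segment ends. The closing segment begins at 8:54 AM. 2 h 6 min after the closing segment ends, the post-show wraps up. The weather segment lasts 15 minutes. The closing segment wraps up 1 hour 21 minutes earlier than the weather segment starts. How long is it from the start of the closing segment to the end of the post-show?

3 hours 11 minutes

The weather segment ends at 8:54 AM + 161 min = 11:35 AM.
The weather segment starts at 11:35 AM − 15 min = 11:20 AM.
The closing segment ends at 11:20 AM − 81 min = 9:59 AM.
The post-show ends at 9:59 AM + 126 min = 12:05 PM.
From 8:54 AM to 12:05 PM is 3 hours 11 minutes.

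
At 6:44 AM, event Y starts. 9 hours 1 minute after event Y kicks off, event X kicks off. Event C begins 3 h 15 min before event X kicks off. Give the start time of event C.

12:30 PM

Event X starts at 6:44 AM + 541 min = 3:45 PM.
Event C starts at 3:45 PM − 195 min = 12:30 PM.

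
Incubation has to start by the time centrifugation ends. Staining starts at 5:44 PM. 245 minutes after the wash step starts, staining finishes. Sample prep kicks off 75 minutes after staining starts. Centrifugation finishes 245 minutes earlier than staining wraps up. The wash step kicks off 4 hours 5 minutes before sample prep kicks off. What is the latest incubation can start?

2:54 PM

Sample prep starts at 5:44 PM + 75 min = 6:59 PM.
The wash step starts at 6:59 PM − 245 min = 2:54 PM.
Staining ends at 2:54 PM + 245 min = 6:59 PM.
Centrifugation ends at 6:59 PM − 245 min = 2:54 PM.
Incubation is bounded by centrifugation, so the latest it can start is 2:54 PM.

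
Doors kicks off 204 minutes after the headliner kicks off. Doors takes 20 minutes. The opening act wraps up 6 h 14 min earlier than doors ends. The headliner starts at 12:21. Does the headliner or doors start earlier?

the headliner

Doors starts at 12:21 + 204 min = 15:45.
The headliner starts at 12:21 and doors starts at 15:45, so the headliner is first.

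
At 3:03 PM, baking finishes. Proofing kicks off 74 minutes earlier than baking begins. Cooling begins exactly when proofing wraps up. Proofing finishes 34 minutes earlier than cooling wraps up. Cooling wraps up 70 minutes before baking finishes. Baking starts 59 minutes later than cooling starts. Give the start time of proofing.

1:04 PM

Cooling ends at 3:03 PM − 70 min = 1:53 PM.
Proofing ends at 1:53 PM − 34 min = 1:19 PM.
So cooling starts at 1:19 PM.
Baking starts at 1:19 PM + 59 min = 2:18 PM.
Proofing starts at 2:18 PM − 74 min = 1:04 PM.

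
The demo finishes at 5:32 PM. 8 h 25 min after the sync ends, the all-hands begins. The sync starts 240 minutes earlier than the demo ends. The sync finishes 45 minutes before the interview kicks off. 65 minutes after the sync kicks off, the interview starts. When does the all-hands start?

The sync starts at 5:32 PM − 240 min = 1:32 PM.
The interview starts at 1:32 PM + 65 min = 2:37 PM.
The sync ends at 2:37 PM − 45 min = 1:52 PM.
The all-hands starts at 1:52 PM + 505 min = 10:17 PM.

10:17 PM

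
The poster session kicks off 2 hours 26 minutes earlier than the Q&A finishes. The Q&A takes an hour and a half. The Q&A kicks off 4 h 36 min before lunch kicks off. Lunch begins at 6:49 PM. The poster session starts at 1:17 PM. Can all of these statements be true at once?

Yes

The Q&A starts at 6:49 PM − 276 min = 2:13 PM.
The Q&A ends at 2:13 PM + 90 min = 3:43 PM.
The poster session starts at 3:43 PM − 146 min = 1:17 PM.
That matches the stated 1:17 PM, so the schedule is consistent.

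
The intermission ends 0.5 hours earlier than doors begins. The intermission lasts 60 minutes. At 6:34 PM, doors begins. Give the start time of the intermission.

5:04 PM

The intermission ends at 6:34 PM − 30 min = 6:04 PM.
The intermission starts at 6:04 PM − 60 min = 5:04 PM.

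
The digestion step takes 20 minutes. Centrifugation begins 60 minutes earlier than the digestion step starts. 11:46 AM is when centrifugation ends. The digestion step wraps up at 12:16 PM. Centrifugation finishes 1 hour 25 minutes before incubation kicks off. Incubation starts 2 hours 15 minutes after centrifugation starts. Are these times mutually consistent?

The digestion step starts at 12:16 PM − 20 min = 11:56 AM.
Centrifugation starts at 11:56 AM − 60 min = 10:56 AM.
Incubation starts at 10:56 AM + 135 min = 1:11 PM.
Centrifugation ends at 1:11 PM − 85 min = 11:46 AM.
That matches the stated 11:46 AM, so the schedule is consistent.

Yes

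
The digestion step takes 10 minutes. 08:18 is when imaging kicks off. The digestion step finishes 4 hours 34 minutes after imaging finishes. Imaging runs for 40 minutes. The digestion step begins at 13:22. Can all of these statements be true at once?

Yes

Imaging ends at 08:18 + 40 min = 08:58.
The digestion step ends at 08:58 + 274 min = 13:32.
The digestion step starts at 13:32 − 10 min = 13:22.
That matches the stated 13:22, so the schedule is consistent.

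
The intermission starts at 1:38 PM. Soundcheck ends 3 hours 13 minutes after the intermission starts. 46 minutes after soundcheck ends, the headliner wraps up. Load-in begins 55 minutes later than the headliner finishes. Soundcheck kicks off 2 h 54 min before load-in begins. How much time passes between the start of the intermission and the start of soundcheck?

two hours

Soundcheck ends at 1:38 PM + 193 min = 4:51 PM.
The headliner ends at 4:51 PM + 46 min = 5:37 PM.
Load-in starts at 5:37 PM + 55 min = 6:32 PM.
Soundcheck starts at 6:32 PM − 174 min = 3:38 PM.
From 1:38 PM to 3:38 PM is two hours.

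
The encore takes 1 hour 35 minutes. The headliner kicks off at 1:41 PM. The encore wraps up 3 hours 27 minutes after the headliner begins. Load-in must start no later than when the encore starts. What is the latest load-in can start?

3:33 PM

The encore ends at 1:41 PM + 207 min = 5:08 PM.
The encore starts at 5:08 PM − 95 min = 3:33 PM.
Load-in is bounded by the encore, so the latest it can start is 3:33 PM.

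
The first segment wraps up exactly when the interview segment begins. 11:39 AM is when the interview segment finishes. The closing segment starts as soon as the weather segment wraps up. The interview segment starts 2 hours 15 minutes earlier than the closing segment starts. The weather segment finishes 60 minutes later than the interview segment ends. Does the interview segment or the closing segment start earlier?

The weather segment ends at 11:39 AM + 60 min = 12:39 PM.
So the closing segment starts at 12:39 PM.
The interview segment starts at 12:39 PM − 135 min = 10:24 AM.
The interview segment starts at 10:24 AM and the closing segment starts at 12:39 PM, so the interview segment is first.

the interview segment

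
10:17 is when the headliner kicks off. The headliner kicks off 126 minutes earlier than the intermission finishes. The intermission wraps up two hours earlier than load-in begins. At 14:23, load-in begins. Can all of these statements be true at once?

The intermission ends at 14:23 − 120 min = 12:23.
The headliner starts at 12:23 − 126 min = 10:17.
That matches the stated 10:17, so the schedule is consistent.

Yes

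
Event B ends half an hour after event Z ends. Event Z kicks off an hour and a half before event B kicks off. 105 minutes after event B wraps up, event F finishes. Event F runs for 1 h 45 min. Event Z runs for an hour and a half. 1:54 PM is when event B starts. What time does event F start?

Event Z starts at 1:54 PM − 90 min = 12:24 PM.
Event Z ends at 12:24 PM + 90 min = 1:54 PM.
Event B ends at 1:54 PM + 30 min = 2:24 PM.
Event F ends at 2:24 PM + 105 min = 4:09 PM.
Event F starts at 4:09 PM − 105 min = 2:24 PM.

2:24 PM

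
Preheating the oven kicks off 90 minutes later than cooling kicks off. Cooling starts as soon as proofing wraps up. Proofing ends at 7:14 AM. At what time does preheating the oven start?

Cooling starts at 7:14 AM.
Preheating the oven starts at 7:14 AM + 90 min = 8:44 AM.

8:44 AM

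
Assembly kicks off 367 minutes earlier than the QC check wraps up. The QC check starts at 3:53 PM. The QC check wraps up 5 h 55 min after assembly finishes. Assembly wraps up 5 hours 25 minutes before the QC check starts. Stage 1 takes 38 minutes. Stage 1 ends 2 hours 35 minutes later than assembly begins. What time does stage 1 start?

12:13 PM

Assembly ends at 3:53 PM − 325 min = 10:28 AM.
The QC check ends at 10:28 AM + 355 min = 4:23 PM.
Assembly starts at 4:23 PM − 367 min = 10:16 AM.
Stage 1 ends at 10:16 AM + 155 min = 12:51 PM.
Stage 1 starts at 12:51 PM − 38 min = 12:13 PM.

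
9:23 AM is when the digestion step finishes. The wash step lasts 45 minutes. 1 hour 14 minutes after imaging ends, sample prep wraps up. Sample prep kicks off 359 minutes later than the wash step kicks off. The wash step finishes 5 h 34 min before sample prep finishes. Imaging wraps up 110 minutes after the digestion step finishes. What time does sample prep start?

Imaging ends at 9:23 AM + 110 min = 11:13 AM.
Sample prep ends at 11:13 AM + 74 min = 12:27 PM.
The wash step ends at 12:27 PM − 334 min = 6:53 AM.
The wash step starts at 6:53 AM − 45 min = 6:08 AM.
Sample prep starts at 6:08 AM + 359 min = 12:07 PM.

12:07 PM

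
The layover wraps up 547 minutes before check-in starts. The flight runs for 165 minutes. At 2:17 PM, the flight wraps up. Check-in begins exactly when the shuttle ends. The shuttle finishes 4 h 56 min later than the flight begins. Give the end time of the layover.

7:21 AM

The flight starts at 2:17 PM − 165 min = 11:32 AM.
The shuttle ends at 11:32 AM + 296 min = 4:28 PM.
So check-in starts at 4:28 PM.
The layover ends at 4:28 PM − 547 min = 7:21 AM.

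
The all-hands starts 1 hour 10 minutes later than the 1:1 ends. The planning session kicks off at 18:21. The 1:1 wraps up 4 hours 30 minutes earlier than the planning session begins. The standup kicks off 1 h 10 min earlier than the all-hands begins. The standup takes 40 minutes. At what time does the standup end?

14:31

The 1:1 ends at 18:21 − 270 min = 13:51.
The all-hands starts at 13:51 + 70 min = 15:01.
The standup starts at 15:01 − 70 min = 13:51.
The standup ends at 13:51 + 40 min = 14:31.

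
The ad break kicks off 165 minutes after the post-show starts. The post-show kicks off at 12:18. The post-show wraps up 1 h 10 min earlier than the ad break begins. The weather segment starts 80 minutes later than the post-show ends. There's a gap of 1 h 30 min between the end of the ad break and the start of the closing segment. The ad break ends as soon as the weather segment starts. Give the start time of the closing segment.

16:43

The ad break starts at 12:18 + 165 min = 15:03.
The post-show ends at 15:03 − 70 min = 13:53.
The weather segment starts at 13:53 + 80 min = 15:13.
So the ad break ends at 15:13.
The closing segment starts at 15:13 + 90 min = 16:43.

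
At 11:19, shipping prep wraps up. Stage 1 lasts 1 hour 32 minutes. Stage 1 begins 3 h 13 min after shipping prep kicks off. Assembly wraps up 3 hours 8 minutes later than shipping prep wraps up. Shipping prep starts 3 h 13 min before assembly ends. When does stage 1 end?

Assembly ends at 11:19 + 188 min = 14:27.
Shipping prep starts at 14:27 − 193 min = 11:14.
Stage 1 starts at 11:14 + 193 min = 14:27.
Stage 1 ends at 14:27 + 92 min = 15:59.

15:59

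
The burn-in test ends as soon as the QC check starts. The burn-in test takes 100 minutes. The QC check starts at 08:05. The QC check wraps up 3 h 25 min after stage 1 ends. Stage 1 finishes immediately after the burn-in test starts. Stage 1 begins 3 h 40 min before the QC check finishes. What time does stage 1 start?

The burn-in test ends at 08:05.
The burn-in test starts at 08:05 − 100 min = 06:25.
So stage 1 ends at 06:25.
The QC check ends at 06:25 + 205 min = 09:50.
Stage 1 starts at 09:50 − 220 min = 06:10.

06:10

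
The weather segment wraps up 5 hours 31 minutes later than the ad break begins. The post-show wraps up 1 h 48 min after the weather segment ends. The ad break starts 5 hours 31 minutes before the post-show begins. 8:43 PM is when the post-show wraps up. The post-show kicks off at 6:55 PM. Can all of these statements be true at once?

Yes

The ad break starts at 6:55 PM − 331 min = 1:24 PM.
The weather segment ends at 1:24 PM + 331 min = 6:55 PM.
The post-show ends at 6:55 PM + 108 min = 8:43 PM.
That matches the stated 8:43 PM, so the schedule is consistent.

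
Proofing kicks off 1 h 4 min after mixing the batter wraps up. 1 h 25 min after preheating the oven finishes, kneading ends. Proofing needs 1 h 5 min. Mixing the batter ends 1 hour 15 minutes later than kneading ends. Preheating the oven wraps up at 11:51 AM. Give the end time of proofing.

4:40 PM

Kneading ends at 11:51 AM + 85 min = 1:16 PM.
Mixing the batter ends at 1:16 PM + 75 min = 2:31 PM.
Proofing starts at 2:31 PM + 64 min = 3:35 PM.
Proofing ends at 3:35 PM + 65 min = 4:40 PM.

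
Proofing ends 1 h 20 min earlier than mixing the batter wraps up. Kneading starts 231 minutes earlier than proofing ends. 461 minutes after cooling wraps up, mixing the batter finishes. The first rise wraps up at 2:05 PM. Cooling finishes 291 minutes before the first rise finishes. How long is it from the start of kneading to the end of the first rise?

2 h 21 min

Cooling ends at 2:05 PM − 291 min = 9:14 AM.
Mixing the batter ends at 9:14 AM + 461 min = 4:55 PM.
Proofing ends at 4:55 PM − 80 min = 3:35 PM.
Kneading starts at 3:35 PM − 231 min = 11:44 AM.
From 11:44 AM to 2:05 PM is 2 h 21 min.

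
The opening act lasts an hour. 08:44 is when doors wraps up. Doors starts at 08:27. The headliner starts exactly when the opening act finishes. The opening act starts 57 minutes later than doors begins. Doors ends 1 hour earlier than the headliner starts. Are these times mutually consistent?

The opening act starts at 08:27 + 57 min = 09:24.
The opening act ends at 09:24 + 60 min = 10:24.
So the headliner starts at 10:24.
Doors ends at 10:24 − 60 min = 09:24.
But doors is also said to end at 08:44 — a 40-minute conflict.

No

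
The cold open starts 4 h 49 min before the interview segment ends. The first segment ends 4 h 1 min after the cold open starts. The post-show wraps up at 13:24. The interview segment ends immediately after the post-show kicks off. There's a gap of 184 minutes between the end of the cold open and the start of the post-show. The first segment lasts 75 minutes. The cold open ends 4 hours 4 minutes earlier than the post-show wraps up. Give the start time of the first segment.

10:21

The cold open ends at 13:24 − 244 min = 09:20.
The post-show starts at 09:20 + 184 min = 12:24.
So the interview segment ends at 12:24.
The cold open starts at 12:24 − 289 min = 07:35.
The first segment ends at 07:35 + 241 min = 11:36.
The first segment starts at 11:36 − 75 min = 10:21.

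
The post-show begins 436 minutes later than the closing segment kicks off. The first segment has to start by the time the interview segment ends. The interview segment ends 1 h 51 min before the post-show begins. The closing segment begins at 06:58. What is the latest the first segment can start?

12:23

The post-show starts at 06:58 + 436 min = 14:14.
The interview segment ends at 14:14 − 111 min = 12:23.
The first segment is bounded by the interview segment, so the latest it can start is 12:23.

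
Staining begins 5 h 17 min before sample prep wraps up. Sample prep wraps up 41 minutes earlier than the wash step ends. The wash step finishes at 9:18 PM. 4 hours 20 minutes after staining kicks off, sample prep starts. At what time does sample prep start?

Sample prep ends at 9:18 PM − 41 min = 8:37 PM.
Staining starts at 8:37 PM − 317 min = 3:20 PM.
Sample prep starts at 3:20 PM + 260 min = 7:40 PM.

7:40 PM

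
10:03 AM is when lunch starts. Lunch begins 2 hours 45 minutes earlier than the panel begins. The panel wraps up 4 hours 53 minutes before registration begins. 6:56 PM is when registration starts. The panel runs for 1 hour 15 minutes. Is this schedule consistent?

Yes

The panel ends at 6:56 PM − 293 min = 2:03 PM.
The panel starts at 2:03 PM − 75 min = 12:48 PM.
Lunch starts at 12:48 PM − 165 min = 10:03 AM.
That matches the stated 10:03 AM, so the schedule is consistent.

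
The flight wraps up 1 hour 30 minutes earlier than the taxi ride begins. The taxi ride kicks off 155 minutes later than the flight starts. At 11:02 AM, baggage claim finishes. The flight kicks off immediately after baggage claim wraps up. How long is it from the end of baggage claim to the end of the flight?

The flight starts at 11:02 AM.
The taxi ride starts at 11:02 AM + 155 min = 1:37 PM.
The flight ends at 1:37 PM − 90 min = 12:07 PM.
From 11:02 AM to 12:07 PM is 65 minutes.

65 minutes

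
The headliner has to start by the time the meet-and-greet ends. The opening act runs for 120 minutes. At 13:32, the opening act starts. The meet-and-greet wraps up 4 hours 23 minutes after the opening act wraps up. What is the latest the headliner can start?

The opening act ends at 13:32 + 120 min = 15:32.
The meet-and-greet ends at 15:32 + 263 min = 19:55.
The headliner is bounded by the meet-and-greet, so the latest it can start is 19:55.

19:55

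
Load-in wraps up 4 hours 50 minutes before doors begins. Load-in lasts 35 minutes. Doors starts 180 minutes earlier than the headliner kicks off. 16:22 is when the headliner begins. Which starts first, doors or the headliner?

Doors starts at 16:22 − 180 min = 13:22.
Doors starts at 13:22 and the headliner starts at 16:22, so doors is first.

doors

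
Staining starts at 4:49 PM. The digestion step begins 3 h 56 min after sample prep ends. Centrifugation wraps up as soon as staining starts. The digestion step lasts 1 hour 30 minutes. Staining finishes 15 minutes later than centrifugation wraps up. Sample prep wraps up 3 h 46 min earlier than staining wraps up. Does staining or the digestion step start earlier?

Centrifugation ends at 4:49 PM.
Staining ends at 4:49 PM + 15 min = 5:04 PM.
Sample prep ends at 5:04 PM − 226 min = 1:18 PM.
The digestion step starts at 1:18 PM + 236 min = 5:14 PM.
Staining starts at 4:49 PM and the digestion step starts at 5:14 PM, so staining is first.

staining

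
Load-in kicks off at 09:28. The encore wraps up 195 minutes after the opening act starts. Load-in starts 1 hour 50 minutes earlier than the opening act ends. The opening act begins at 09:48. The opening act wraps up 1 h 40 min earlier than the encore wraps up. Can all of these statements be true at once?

The encore ends at 09:48 + 195 min = 13:03.
The opening act ends at 13:03 − 100 min = 11:23.
Load-in starts at 11:23 − 110 min = 09:33.
But load-in is also said to start at 09:28 — a 5-minute conflict.

No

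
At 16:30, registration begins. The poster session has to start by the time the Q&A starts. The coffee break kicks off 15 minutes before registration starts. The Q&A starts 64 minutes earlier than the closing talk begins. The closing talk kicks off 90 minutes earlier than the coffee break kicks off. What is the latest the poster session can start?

13:41

The coffee break starts at 16:30 − 15 min = 16:15.
The closing talk starts at 16:15 − 90 min = 14:45.
The Q&A starts at 14:45 − 64 min = 13:41.
The poster session is bounded by the Q&A, so the latest it can start is 13:41.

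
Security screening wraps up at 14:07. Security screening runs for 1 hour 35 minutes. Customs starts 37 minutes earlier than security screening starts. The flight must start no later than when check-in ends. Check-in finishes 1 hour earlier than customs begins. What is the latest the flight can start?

10:55

Security screening starts at 14:07 − 95 min = 12:32.
Customs starts at 12:32 − 37 min = 11:55.
Check-in ends at 11:55 − 60 min = 10:55.
The flight is bounded by check-in, so the latest it can start is 10:55.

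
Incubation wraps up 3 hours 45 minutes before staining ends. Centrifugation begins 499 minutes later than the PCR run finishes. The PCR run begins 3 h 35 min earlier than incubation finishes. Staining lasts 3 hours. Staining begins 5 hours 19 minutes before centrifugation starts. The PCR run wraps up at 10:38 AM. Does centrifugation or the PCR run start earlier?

Centrifugation starts at 10:38 AM + 499 min = 6:57 PM.
Staining starts at 6:57 PM − 319 min = 1:38 PM.
Staining ends at 1:38 PM + 180 min = 4:38 PM.
Incubation ends at 4:38 PM − 225 min = 12:53 PM.
The PCR run starts at 12:53 PM − 215 min = 9:18 AM.
Centrifugation starts at 6:57 PM and the PCR run starts at 9:18 AM, so the PCR run is first.

the PCR run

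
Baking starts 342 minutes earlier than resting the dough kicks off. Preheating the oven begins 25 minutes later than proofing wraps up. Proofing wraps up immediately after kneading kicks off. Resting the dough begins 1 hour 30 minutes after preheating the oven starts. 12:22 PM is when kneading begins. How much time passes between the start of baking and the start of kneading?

3 h 47 min

Proofing ends at 12:22 PM.
Preheating the oven starts at 12:22 PM + 25 min = 12:47 PM.
Resting the dough starts at 12:47 PM + 90 min = 2:17 PM.
Baking starts at 2:17 PM − 342 min = 8:35 AM.
From 8:35 AM to 12:22 PM is 3 h 47 min.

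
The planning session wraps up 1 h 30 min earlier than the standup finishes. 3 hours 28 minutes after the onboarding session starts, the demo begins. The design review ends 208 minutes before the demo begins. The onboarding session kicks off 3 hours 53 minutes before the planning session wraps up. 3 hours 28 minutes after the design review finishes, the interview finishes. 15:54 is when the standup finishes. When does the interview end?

13:59

The planning session ends at 15:54 − 90 min = 14:24.
The onboarding session starts at 14:24 − 233 min = 10:31.
The demo starts at 10:31 + 208 min = 13:59.
The design review ends at 13:59 − 208 min = 10:31.
The interview ends at 10:31 + 208 min = 13:59.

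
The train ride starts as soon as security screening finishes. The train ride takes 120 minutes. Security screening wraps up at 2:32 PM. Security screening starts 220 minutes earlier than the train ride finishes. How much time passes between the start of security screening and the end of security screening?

1 hour 40 minutes

The train ride starts at 2:32 PM.
The train ride ends at 2:32 PM + 120 min = 4:32 PM.
Security screening starts at 4:32 PM − 220 min = 12:52 PM.
From 12:52 PM to 2:32 PM is 1 hour 40 minutes.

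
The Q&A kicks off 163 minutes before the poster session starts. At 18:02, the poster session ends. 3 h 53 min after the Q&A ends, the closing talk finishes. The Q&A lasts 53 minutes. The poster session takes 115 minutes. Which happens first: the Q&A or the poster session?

the Q&A

The poster session starts at 18:02 − 115 min = 16:07.
The Q&A starts at 16:07 − 163 min = 13:24.
The Q&A starts at 13:24 and the poster session starts at 16:07, so the Q&A is first.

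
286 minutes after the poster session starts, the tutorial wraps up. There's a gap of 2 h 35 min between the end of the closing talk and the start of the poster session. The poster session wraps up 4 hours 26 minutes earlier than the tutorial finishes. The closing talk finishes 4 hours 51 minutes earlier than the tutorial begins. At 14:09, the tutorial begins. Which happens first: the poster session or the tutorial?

The closing talk ends at 14:09 − 291 min = 09:18.
The poster session starts at 09:18 + 155 min = 11:53.
The poster session starts at 11:53 and the tutorial starts at 14:09, so the poster session is first.

the poster session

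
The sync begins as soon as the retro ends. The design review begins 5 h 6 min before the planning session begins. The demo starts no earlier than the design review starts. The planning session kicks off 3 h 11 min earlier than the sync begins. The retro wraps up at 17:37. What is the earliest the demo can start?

09:20

The sync starts at 17:37.
The planning session starts at 17:37 − 191 min = 14:26.
The design review starts at 14:26 − 306 min = 09:20.
The demo is bounded by the design review, so the earliest it can start is 09:20.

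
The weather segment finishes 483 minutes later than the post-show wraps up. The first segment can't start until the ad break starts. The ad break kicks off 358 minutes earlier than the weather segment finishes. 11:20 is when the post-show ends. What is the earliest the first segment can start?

13:25

The weather segment ends at 11:20 + 483 min = 19:23.
The ad break starts at 19:23 − 358 min = 13:25.
The first segment is bounded by the ad break, so the earliest it can start is 13:25.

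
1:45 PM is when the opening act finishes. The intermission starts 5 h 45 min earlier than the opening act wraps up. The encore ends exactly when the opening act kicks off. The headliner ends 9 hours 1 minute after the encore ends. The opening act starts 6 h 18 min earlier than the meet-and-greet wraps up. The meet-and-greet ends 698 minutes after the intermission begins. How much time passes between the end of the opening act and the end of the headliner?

516 minutes

The intermission starts at 1:45 PM − 345 min = 8:00 AM.
The meet-and-greet ends at 8:00 AM + 698 min = 7:38 PM.
The opening act starts at 7:38 PM − 378 min = 1:20 PM.
So the encore ends at 1:20 PM.
The headliner ends at 1:20 PM + 541 min = 10:21 PM.
From 1:45 PM to 10:21 PM is 516 minutes.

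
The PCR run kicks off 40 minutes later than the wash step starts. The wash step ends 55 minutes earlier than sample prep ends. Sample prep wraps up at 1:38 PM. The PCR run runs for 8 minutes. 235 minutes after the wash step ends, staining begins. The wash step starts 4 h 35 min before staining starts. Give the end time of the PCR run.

12:51 PM

The wash step ends at 1:38 PM − 55 min = 12:43 PM.
Staining starts at 12:43 PM + 235 min = 4:38 PM.
The wash step starts at 4:38 PM − 275 min = 12:03 PM.
The PCR run starts at 12:03 PM + 40 min = 12:43 PM.
The PCR run ends at 12:43 PM + 8 min = 12:51 PM.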